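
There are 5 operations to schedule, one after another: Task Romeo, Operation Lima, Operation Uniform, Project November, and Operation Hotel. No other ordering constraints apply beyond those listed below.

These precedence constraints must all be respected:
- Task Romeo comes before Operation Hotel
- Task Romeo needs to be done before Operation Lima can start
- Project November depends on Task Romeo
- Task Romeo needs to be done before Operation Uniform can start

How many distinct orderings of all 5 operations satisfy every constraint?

Only Task Romeo has no prerequisites, so it must go first.
Enumerating by repeatedly choosing an available operation (one whose prerequisites are all placed) gives 24 distinct complete orderings.

24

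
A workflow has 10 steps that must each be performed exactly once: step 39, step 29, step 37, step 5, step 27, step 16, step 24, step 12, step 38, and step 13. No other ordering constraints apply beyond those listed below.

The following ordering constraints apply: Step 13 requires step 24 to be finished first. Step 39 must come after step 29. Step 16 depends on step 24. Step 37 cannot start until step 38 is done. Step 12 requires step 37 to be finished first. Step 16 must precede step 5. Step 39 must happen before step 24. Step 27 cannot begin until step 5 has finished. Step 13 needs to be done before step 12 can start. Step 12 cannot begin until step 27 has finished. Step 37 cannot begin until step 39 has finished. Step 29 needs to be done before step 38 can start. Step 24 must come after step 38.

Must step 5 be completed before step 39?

No

There is a chain step 39 → step 24 → step 16 → step 5, which puts step 39 before step 5.
So step 5 does not have to come before step 39 — it cannot.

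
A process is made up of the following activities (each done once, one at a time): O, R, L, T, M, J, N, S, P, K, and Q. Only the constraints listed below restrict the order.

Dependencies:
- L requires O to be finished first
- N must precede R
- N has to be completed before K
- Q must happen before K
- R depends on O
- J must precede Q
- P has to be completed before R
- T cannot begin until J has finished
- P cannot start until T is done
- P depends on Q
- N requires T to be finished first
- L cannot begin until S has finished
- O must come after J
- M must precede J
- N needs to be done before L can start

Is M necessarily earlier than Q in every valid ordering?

Yes

There is a constraint chain M → J → Q.
So M must precede Q in any valid ordering.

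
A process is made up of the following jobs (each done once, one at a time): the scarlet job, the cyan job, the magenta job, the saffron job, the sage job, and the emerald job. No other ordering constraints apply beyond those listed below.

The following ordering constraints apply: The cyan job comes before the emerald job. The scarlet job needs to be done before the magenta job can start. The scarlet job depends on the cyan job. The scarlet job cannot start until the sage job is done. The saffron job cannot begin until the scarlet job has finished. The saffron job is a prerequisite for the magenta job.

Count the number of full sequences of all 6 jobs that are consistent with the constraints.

9

2 jobs have no prerequisites (the cyan job, the sage job), so any of them could come first.
Systematically extending each partial ordering one job at a time and counting, there are 9 complete orderings.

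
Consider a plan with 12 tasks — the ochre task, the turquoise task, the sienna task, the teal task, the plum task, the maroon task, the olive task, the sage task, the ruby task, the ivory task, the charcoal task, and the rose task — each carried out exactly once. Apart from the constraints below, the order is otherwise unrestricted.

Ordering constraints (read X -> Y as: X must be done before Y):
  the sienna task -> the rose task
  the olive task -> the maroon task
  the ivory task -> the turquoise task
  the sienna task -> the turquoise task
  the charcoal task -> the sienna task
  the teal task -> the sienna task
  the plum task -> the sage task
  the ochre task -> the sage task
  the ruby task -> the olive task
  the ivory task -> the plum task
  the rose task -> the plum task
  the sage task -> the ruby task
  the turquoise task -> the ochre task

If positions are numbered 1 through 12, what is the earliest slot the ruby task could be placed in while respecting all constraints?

Every task that must precede the ruby task has to come before it. Tracing all chains that end at the ruby task, those tasks are: the ochre task, the turquoise task, the sienna task, the teal task, the plum task, the sage task, the ivory task, the charcoal task, the rose task — 9 in total.
So at minimum 9 tasks come before the ruby task, putting the ruby task no earlier than position 10. That position is achievable by scheduling exactly those predecessors first.

10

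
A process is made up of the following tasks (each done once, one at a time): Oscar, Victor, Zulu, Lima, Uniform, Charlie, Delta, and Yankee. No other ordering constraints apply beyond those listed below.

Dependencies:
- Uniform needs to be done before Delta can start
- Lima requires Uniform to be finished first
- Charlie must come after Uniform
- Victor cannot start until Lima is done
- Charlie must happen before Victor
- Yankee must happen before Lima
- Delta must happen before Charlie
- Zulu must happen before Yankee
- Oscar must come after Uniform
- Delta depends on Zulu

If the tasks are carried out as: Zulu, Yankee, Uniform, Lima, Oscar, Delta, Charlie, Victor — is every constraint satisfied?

Every stated constraint is respected: Zulu sits at position 1, ahead of Delta at position 6, and each of the other listed pairs likewise has the predecessor earlier in the sequence.

Yes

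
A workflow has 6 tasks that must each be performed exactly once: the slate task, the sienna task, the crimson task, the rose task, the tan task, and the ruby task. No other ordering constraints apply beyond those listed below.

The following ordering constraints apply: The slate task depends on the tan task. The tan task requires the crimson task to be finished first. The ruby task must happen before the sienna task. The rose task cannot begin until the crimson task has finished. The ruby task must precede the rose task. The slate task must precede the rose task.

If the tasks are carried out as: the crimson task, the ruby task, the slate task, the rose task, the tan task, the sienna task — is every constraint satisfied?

In the proposed order, the slate task appears before the tan task.
That contradicts the constraint that the tan task must precede the slate task.

No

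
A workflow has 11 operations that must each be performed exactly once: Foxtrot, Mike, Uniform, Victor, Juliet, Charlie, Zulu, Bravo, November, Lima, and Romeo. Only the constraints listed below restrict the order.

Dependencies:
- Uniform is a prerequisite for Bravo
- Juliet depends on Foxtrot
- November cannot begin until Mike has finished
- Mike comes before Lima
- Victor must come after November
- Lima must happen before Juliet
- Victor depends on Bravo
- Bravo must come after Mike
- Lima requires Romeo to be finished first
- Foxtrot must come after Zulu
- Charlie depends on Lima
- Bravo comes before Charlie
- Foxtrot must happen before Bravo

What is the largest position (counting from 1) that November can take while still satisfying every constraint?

Following the constraints forward from November, its only required successor is Victor.
With 1 mandatory successor out of 11 operations total, the latest slot for November is 11−1 = 10, and it's reachable by doing all non-successors before November.

10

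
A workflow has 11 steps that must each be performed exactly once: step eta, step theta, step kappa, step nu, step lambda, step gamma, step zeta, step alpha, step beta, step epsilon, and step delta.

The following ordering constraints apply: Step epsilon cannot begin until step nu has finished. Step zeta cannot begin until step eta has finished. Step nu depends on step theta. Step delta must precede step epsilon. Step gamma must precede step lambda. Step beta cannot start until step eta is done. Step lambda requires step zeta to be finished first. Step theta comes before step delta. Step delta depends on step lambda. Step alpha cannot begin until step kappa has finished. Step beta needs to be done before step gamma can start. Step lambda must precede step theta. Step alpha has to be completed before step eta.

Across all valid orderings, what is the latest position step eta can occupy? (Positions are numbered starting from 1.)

3

Every step that must follow step eta has to come after it. Tracing all chains starting from step eta, those steps are: step theta, step nu, step lambda, step gamma, step zeta, step beta, step epsilon, step delta — 8 in total.
With 8 mandatory successors out of 11 steps total, the latest slot for step eta is 11−8 = 3, and it's reachable by doing all non-successors before step eta.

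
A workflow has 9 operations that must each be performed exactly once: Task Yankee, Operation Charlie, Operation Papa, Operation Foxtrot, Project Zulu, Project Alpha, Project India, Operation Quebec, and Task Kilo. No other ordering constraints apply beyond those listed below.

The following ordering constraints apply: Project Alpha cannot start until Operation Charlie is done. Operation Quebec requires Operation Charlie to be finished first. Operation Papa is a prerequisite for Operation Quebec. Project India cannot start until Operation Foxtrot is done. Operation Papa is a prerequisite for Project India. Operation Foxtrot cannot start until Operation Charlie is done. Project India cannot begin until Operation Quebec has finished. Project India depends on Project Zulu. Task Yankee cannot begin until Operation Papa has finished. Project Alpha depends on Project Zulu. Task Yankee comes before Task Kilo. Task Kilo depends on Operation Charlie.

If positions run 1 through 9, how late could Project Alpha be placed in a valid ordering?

9

Project Alpha has no required successors, so nothing stops it from going last (position 9).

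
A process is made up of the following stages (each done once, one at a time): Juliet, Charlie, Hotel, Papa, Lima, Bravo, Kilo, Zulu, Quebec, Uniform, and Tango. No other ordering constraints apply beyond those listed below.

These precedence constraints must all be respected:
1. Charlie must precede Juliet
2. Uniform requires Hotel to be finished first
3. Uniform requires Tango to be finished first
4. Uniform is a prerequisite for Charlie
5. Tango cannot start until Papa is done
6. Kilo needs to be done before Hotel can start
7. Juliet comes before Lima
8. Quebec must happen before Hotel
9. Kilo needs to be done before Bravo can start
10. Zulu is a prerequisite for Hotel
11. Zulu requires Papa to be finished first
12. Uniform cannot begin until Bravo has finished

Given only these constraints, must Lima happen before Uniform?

No

The constraints actually force Uniform before Lima (via Uniform → Charlie → Juliet → Lima), not the other way around.
So Lima does not have to come before Uniform — it cannot.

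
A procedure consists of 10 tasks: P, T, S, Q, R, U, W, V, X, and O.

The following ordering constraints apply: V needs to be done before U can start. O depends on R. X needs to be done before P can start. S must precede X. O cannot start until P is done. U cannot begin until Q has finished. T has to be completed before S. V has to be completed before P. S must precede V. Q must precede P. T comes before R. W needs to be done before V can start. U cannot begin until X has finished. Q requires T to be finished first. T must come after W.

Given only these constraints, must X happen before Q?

Nothing in the constraints links X and Q; they are unordered relative to each other.
So X can come before Q or after — it is not forced.

No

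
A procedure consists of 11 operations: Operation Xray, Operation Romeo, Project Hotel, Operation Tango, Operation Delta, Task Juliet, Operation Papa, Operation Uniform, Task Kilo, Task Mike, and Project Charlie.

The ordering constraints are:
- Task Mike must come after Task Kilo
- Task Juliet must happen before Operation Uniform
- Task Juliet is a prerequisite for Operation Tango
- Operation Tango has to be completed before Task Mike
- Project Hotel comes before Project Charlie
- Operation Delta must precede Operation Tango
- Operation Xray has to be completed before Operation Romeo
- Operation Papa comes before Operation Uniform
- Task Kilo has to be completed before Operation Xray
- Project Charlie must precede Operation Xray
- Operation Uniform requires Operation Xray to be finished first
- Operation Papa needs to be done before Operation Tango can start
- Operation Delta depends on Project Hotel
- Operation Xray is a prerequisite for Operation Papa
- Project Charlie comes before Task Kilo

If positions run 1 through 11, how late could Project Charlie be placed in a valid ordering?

Following every chain forward from Project Charlie, the operations that must come later are Operation Xray, Operation Romeo, Operation Tango, Operation Papa, Operation Uniform, Task Kilo, Task Mike — 7 of them.
With 7 mandatory successors out of 11 operations total, the latest slot for Project Charlie is 11−7 = 4, and it's reachable by doing all non-successors before Project Charlie.

4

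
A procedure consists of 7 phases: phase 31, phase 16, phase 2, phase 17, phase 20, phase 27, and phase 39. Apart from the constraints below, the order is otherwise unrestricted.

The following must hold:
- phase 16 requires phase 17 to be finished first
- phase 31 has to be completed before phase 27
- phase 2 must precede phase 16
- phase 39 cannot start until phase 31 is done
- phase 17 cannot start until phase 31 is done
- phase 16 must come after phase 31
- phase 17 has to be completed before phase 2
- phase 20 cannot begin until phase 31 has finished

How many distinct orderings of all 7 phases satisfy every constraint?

120

Phase 31 is the only phase with nothing required before it, so every ordering starts there.
Enumerating by repeatedly choosing an available phase (one whose prerequisites are all placed) gives 120 distinct complete orderings.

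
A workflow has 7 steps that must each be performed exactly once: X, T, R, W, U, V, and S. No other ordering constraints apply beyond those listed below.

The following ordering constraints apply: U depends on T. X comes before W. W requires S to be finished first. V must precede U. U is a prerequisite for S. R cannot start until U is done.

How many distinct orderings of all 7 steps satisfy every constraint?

34

3 steps have no prerequisites (X, T, V), so any of them could come first.
Enumerating by repeatedly choosing an available step (one whose prerequisites are all placed) gives 34 distinct complete orderings.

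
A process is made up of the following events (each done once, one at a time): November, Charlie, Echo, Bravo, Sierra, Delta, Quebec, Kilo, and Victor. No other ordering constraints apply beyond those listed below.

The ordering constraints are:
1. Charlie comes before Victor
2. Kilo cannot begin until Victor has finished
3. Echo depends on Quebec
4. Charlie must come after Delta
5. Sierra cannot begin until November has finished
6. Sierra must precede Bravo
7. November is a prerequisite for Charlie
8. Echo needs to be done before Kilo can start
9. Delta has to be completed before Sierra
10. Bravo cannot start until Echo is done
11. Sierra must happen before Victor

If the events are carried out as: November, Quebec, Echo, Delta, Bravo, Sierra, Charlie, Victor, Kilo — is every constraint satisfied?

The sequence places Bravo ahead of Sierra.
But one of the constraints requires Sierra before Bravo, so this ordering violates it.

No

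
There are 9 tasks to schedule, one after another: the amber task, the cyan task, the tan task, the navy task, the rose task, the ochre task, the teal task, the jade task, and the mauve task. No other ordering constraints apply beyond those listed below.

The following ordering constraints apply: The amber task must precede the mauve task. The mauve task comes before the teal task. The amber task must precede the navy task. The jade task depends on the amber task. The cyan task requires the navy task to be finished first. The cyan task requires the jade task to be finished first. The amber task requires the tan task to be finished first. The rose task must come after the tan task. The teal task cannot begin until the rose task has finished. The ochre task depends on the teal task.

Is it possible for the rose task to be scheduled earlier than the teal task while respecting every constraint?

The constraints force the rose task before the teal task, so yes — every valid ordering has the rose task earlier.

Yes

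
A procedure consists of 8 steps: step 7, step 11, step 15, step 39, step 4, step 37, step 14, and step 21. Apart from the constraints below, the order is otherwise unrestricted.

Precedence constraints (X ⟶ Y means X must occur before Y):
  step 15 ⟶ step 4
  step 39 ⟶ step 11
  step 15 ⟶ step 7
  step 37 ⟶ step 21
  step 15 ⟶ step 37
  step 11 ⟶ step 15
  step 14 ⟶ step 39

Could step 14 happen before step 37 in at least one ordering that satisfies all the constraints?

Every valid ordering already has step 14 before step 37 (the constraints require it), so in particular at least one does.

Yes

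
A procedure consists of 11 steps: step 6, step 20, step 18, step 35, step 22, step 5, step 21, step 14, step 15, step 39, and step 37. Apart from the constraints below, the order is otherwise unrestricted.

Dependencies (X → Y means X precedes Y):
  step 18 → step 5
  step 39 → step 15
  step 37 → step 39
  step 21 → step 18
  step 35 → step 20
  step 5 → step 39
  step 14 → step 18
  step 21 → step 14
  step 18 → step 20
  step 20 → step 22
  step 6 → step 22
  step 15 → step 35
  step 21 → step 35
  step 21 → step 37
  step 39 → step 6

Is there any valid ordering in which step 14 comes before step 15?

Yes

Step 14 is actually forced before step 15 by the constraints, so certainly some valid ordering has step 14 first.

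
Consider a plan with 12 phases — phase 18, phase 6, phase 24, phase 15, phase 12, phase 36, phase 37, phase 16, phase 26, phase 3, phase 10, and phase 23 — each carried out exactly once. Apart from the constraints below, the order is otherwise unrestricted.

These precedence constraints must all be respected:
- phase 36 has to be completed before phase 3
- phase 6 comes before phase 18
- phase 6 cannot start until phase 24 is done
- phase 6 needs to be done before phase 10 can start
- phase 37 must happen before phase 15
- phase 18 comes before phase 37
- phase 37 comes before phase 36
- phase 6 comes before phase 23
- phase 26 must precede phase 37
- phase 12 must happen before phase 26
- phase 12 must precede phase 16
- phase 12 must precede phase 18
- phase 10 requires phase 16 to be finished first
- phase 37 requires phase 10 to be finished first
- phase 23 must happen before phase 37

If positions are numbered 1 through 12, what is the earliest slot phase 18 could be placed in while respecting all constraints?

Every phase that must precede phase 18 has to come before it. Tracing all chains that end at phase 18, those phases are: phase 6, phase 24, phase 12 — 3 in total.
With 3 mandatory predecessors, the earliest phase 18 can sit is position 3+1 = 4, and placing just those 3 first achieves it.

4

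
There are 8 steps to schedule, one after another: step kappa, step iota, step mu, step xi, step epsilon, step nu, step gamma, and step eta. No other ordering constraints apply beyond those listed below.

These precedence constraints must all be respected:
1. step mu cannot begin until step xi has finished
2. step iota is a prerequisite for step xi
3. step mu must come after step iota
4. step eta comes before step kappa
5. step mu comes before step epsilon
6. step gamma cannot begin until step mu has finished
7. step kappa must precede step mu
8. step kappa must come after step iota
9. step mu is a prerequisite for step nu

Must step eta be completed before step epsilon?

Tracing the constraints gives a chain: step eta → step kappa → step mu → step epsilon.
That forces step eta before step epsilon in every valid schedule.

Yes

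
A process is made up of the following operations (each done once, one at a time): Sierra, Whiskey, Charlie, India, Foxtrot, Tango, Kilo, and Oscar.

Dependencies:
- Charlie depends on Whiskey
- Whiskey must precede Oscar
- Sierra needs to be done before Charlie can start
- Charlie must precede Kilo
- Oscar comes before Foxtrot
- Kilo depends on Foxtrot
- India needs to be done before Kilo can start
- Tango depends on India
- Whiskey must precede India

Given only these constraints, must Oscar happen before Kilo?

Following the dependencies: Oscar → Foxtrot → Kilo.
Hence Oscar necessarily comes before Kilo.

Yes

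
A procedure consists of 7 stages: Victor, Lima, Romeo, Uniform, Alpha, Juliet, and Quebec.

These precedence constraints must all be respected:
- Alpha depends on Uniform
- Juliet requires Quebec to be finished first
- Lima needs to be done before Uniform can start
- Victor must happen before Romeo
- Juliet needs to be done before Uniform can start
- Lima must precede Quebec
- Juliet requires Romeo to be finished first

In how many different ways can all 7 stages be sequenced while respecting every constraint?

The stages with no prerequisites are Victor, Lima; any of them can be placed first.
Counting all ways to extend the partial order to a total order gives 6.

6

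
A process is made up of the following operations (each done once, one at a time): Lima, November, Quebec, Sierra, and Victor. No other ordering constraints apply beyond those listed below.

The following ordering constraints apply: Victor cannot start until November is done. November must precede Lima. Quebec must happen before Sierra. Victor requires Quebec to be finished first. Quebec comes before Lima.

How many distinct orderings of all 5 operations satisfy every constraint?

14

2 operations have no prerequisites (November, Quebec), so any of them could come first.
Enumerating by repeatedly choosing an available operation (one whose prerequisites are all placed) gives 14 distinct complete orderings.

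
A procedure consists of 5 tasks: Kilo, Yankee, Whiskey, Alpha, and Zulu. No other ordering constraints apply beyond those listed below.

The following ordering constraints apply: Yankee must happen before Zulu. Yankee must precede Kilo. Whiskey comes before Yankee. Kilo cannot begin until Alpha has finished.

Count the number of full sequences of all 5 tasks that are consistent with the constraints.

The tasks with no prerequisites are Whiskey, Alpha; any of them can be placed first.
Systematically extending each partial ordering one task at a time and counting, there are 7 complete orderings.

7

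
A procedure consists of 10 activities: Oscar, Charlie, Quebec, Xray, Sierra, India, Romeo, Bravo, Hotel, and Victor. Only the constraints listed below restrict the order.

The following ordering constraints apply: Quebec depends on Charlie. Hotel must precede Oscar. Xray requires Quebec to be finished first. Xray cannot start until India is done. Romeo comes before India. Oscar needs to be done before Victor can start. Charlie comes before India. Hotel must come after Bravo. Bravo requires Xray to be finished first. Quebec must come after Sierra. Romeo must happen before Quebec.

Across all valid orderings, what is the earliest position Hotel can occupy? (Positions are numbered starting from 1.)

8

Working backwards through the constraints from Hotel, its full set of required predecessors is Charlie, Quebec, Xray, Sierra, India, Romeo, Bravo — 7 of them.
With 7 mandatory predecessors, the earliest Hotel can sit is position 7+1 = 8, and placing just those 7 first achieves it.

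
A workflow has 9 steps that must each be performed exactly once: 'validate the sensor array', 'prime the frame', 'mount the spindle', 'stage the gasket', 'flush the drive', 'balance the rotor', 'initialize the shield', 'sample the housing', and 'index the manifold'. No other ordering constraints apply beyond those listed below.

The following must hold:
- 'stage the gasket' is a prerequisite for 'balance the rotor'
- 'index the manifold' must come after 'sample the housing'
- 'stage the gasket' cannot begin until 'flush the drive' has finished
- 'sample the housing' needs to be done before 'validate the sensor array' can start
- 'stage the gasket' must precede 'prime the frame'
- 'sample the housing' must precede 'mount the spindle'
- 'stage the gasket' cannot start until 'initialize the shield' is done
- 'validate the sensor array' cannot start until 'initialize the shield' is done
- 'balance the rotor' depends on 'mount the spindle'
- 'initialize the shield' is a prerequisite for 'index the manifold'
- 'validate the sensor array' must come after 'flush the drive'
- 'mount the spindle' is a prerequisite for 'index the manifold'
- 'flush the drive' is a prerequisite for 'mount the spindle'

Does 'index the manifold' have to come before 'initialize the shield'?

There is a chain 'initialize the shield' → 'index the manifold', which puts 'initialize the shield' before 'index the manifold'.
So 'index the manifold' does not have to come before 'initialize the shield' — it cannot.

No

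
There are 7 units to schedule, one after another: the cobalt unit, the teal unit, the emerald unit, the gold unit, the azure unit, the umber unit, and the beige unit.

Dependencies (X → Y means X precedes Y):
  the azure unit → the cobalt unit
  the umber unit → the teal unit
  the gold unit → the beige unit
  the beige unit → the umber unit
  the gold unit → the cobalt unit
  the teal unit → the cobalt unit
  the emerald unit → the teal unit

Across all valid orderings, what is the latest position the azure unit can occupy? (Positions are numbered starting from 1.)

6

Following the constraints forward from the azure unit, its only required successor is the cobalt unit.
So at least 1 unit follows the azure unit, putting the azure unit no later than position 6. That position is achievable by scheduling everything else first.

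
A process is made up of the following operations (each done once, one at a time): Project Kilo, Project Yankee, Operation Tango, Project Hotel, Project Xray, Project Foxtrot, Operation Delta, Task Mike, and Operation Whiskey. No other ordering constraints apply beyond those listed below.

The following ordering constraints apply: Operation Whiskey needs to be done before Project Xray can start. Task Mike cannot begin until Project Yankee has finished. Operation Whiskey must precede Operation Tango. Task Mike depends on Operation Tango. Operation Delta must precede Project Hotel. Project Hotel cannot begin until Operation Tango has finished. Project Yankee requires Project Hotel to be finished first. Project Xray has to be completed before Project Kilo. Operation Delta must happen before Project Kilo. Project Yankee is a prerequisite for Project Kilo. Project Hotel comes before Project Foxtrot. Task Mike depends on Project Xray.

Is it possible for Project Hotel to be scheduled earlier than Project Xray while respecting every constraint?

Yes

Nothing in the constraints forces Project Xray before Project Hotel — there is no chain from Project Xray to Project Hotel.
So a valid ordering placing Project Hotel earlier than Project Xray exists.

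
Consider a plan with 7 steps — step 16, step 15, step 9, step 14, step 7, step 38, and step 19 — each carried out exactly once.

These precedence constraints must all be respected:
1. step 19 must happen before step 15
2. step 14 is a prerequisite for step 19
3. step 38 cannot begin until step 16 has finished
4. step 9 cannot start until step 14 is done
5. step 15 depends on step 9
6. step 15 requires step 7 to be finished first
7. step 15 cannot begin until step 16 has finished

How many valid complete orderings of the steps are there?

3 steps have no prerequisites (step 16, step 14, step 7), so any of them could come first.
Enumerating by repeatedly choosing an available step (one whose prerequisites are all placed) gives 160 distinct complete orderings.

160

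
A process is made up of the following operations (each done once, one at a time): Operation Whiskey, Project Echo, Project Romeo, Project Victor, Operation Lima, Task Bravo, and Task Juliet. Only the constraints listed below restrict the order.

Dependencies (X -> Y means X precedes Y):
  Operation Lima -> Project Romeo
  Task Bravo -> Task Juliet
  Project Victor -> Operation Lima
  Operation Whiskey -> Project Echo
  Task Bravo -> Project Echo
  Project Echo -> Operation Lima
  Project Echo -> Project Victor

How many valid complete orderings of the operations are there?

The operations with no prerequisites are Operation Whiskey, Task Bravo; any of them can be placed first.
Counting all ways to extend the partial order to a total order gives 11.

11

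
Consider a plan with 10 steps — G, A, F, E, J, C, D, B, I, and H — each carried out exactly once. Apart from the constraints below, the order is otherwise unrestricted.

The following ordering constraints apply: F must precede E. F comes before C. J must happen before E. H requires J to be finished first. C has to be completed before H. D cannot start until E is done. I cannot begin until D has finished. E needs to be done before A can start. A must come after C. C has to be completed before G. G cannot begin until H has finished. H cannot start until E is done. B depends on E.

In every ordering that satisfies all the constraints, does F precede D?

Yes

Chaining the stated constraints: F → E → D.
So F must precede D in any valid ordering.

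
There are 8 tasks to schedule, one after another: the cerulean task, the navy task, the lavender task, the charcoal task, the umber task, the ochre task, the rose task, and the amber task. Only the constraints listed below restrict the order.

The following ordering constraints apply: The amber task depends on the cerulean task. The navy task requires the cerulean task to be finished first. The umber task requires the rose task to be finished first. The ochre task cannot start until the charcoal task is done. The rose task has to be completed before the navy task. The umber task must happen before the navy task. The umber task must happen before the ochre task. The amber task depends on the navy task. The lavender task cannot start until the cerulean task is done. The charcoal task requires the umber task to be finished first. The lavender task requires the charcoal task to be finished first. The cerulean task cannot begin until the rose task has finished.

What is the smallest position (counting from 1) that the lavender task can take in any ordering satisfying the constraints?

Working backwards through the constraints from the lavender task, its full set of required predecessors is the cerulean task, the charcoal task, the umber task, the rose task — 4 of them.
So at minimum 4 tasks come before the lavender task, putting the lavender task no earlier than position 5. That position is achievable by scheduling exactly those predecessors first.

5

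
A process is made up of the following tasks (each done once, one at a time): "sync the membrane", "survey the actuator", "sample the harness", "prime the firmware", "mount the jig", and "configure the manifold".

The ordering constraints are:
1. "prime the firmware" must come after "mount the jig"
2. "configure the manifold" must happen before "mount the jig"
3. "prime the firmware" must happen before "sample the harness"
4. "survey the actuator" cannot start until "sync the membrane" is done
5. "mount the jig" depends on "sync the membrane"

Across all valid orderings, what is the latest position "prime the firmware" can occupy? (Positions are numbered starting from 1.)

The only task forced after "prime the firmware" (directly or by a chain) is "sample the harness".
So at least 1 task follows "prime the firmware", putting "prime the firmware" no later than position 5. That position is achievable by scheduling everything else first.

5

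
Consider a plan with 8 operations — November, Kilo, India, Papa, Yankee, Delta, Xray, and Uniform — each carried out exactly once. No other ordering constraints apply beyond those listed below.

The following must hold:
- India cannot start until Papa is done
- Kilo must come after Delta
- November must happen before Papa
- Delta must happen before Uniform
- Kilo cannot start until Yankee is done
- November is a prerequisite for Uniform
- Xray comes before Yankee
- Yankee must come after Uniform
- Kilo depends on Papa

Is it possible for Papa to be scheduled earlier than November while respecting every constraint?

No

Following November → Papa, November must precede Papa in every valid ordering.
So no valid ordering can have Papa before November.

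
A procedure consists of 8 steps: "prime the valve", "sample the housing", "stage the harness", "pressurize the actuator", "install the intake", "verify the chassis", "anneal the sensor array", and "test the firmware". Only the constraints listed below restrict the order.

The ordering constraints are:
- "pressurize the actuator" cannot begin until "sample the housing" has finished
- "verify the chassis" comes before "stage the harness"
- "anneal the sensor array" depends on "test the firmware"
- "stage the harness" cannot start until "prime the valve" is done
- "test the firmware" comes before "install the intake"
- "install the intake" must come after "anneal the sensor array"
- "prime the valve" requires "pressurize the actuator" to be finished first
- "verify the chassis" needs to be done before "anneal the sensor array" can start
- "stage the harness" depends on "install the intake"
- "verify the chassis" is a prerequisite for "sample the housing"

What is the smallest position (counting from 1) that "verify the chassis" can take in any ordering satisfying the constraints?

Nothing is required before "verify the chassis"; it can be the very first step.

1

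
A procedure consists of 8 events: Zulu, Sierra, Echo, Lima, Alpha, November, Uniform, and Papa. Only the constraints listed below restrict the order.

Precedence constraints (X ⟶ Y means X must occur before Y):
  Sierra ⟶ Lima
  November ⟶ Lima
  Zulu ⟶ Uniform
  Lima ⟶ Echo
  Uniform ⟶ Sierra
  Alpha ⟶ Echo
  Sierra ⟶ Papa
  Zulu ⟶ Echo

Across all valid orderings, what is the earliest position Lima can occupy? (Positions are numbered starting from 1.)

5

The events that are forced before Lima, directly or transitively, are Zulu, Sierra, November, Uniform. That's 4 events.
With 4 mandatory predecessors, the earliest Lima can sit is position 4+1 = 5, and placing just those 4 first achieves it.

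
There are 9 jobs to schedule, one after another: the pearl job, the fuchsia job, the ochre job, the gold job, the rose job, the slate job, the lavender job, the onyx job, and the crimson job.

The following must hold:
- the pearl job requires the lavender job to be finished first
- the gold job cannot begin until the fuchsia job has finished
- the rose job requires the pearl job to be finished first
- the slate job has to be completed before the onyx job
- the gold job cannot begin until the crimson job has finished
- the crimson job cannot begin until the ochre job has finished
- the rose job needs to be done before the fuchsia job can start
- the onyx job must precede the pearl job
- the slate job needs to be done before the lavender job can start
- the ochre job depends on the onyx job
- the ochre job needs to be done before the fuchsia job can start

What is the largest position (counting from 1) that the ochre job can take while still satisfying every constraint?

6

The jobs that are forced after the ochre job, directly or by a chain of constraints, are the fuchsia job, the gold job, the crimson job. That's 3 jobs.
With 3 mandatory successors out of 9 jobs total, the latest slot for the ochre job is 9−3 = 6, and it's reachable by doing all non-successors before the ochre job.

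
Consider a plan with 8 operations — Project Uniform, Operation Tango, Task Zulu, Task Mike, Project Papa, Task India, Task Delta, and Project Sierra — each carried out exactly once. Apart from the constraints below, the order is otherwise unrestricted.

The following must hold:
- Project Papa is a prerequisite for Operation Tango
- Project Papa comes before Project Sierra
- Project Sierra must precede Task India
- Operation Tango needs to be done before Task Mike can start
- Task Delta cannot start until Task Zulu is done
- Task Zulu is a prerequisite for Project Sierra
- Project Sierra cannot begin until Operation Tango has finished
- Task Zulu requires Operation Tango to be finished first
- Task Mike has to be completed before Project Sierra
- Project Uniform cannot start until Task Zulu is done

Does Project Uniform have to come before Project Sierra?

No

No chain of constraints connects Project Uniform to Project Sierra in either direction.
There exist valid orderings with Project Sierra before Project Uniform, so Project Uniform is not required to come first.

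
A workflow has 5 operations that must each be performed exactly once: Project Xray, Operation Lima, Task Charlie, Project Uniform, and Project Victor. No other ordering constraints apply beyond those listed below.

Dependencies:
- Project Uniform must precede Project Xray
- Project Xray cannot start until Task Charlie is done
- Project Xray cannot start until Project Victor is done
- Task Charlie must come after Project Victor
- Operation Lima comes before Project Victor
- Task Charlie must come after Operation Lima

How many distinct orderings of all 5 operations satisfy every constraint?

4

The operations with no prerequisites are Operation Lima, Project Uniform; any of them can be placed first.
Counting all ways to extend the partial order to a total order gives 4.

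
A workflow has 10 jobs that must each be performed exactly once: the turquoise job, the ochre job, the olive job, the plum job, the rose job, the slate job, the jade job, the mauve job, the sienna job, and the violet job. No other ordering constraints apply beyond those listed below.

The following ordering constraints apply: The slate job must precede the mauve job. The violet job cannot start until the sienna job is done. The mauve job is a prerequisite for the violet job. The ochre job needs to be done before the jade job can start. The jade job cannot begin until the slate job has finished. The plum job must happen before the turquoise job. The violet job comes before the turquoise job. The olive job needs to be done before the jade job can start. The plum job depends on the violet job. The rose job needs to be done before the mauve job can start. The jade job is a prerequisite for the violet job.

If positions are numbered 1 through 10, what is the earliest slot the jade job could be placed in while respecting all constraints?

4

The jobs that are forced before the jade job, directly or transitively, are the ochre job, the olive job, the slate job. That's 3 jobs.
So at minimum 3 jobs come before the jade job, putting the jade job no earlier than position 4. That position is achievable by scheduling exactly those predecessors first.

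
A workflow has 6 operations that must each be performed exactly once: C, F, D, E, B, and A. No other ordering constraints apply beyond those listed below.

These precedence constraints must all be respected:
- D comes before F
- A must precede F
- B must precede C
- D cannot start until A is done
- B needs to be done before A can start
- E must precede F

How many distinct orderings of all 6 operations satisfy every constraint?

The operations with no prerequisites are E, B; any of them can be placed first.
Counting all ways to extend the partial order to a total order gives 19.

19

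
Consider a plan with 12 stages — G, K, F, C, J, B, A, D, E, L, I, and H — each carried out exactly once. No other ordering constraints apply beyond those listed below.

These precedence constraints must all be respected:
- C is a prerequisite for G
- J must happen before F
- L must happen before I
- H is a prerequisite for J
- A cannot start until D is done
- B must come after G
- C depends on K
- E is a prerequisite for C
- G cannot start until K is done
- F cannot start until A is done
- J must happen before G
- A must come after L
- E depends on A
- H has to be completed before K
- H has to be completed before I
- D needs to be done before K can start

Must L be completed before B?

Yes

Chaining the stated constraints: L → A → E → C → G → B.
Hence L necessarily comes before B.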